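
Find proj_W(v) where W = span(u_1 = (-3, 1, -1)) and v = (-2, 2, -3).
proj_W(v) = (-3, 1, -1)

Set up U = [u_1 | ... | u_1] ∈ R^(3×1). The projector onto W = col(U) is P = U (U^T U)^(-1) U^T.
Compute U^T U =
  [11],
and U^T v = (11).
Solve U^T U · c = U^T v for the coefficients: c = (1). The projection is proj_W(v) = U c.
Check: (v - proj_W(v)) · u_1 = 0  (should be 0).
Result: proj_W(v) = (-3, 1, -1).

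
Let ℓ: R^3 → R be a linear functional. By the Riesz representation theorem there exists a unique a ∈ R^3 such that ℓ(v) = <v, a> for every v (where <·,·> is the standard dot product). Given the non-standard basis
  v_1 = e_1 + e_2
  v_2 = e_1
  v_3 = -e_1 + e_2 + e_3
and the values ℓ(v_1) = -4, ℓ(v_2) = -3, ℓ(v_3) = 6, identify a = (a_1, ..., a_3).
a = (-3, -1, 4)

Write a = (a_1, ..., a_3) in the standard basis. For each basis vector v_i, ℓ(v_i) = <v_i, a> is a linear equation in the a_j's. Collect the n equations into a matrix system V a = ℓ, where row i of V is v_i (expressed in the standard basis). Since V is invertible (lower-triangular with 1s on the diagonal, up to permutation), solve by back-substitution:
  V =
[[1, 1, 0],
 [1, 0, 0],
 [-1, 1, 1]]
  V a = (-4, -3, 6)
Solving gives a = (-3, -1, 4).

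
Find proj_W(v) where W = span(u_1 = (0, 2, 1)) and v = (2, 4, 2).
proj_W(v) = (0, 4, 2)

Set up U = [u_1 | ... | u_1] ∈ R^(3×1). The projector onto W = col(U) is P = U (U^T U)^(-1) U^T.
Compute U^T U =
  [5],
and U^T v = (10).
Solve U^T U · c = U^T v for the coefficients: c = (2). The projection is proj_W(v) = U c.
Check: (v - proj_W(v)) · u_1 = 0  (should be 0).
Result: proj_W(v) = (0, 4, 2).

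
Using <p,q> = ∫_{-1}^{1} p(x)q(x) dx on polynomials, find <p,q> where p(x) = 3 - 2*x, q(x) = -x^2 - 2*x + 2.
<p,q> = 38/3

Expand the product: p(x)·q(x) = 2*x^3 + x^2 - 10*x + 6.
∫_{-1}^{1} of each monomial x^k gives [2/(k+1) if k even, 0 if k odd]. Integrating term-by-term (or equivalently evaluating the antiderivative F(x) = x^4/2 + x^3/3 - 5*x^2 + 6*x at the endpoints):
  F(1) − F(−1) = 11/6 − (-65/6) = 38/3.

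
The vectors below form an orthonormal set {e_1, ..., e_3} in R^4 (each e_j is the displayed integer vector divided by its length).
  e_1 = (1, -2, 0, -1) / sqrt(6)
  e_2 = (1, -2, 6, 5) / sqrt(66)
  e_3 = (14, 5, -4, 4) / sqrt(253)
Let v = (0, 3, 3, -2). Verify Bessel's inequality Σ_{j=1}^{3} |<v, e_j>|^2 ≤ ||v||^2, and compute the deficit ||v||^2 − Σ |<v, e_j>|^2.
Σ |<v, e_j>|^2 = 65/23; ||v||^2 = 22; deficit = 441/23

Write each e_j = u_j / sqrt(<u_j, u_j>) where u_j is the displayed integer vector. Then <v, e_j> = <v, u_j> / sqrt(<u_j, u_j>), so |<v, e_j>|^2 = <v, u_j>^2 / <u_j, u_j>.
Coefficients: <v, e_1> = -4/sqrt(6), <v, e_2> = 2/sqrt(66), <v, e_3> = -5/sqrt(253).
Square and sum: Σ |<v, e_j>|^2 = 65/23.
Compute ||v||^2 = v·v = 22.
Deficit = 22 − 65/23 = 441/23 ≥ 0, confirming Bessel's inequality. (The deficit equals ||v − Σ <v,e_j> e_j||^2, the squared distance from v to span{e_j}.)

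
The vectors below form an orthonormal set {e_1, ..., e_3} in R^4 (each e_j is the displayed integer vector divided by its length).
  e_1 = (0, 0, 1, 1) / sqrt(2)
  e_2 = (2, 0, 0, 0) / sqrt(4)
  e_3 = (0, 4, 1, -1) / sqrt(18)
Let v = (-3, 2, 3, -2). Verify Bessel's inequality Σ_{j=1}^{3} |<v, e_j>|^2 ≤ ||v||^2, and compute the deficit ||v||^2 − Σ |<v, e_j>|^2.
Σ |<v, e_j>|^2 = 170/9; ||v||^2 = 26; deficit = 64/9

Write each e_j = u_j / sqrt(<u_j, u_j>) where u_j is the displayed integer vector. Then <v, e_j> = <v, u_j> / sqrt(<u_j, u_j>), so |<v, e_j>|^2 = <v, u_j>^2 / <u_j, u_j>.
Coefficients: <v, e_1> = 1/sqrt(2), <v, e_2> = -6/sqrt(4), <v, e_3> = 13/sqrt(18).
Square and sum: Σ |<v, e_j>|^2 = 170/9.
Compute ||v||^2 = v·v = 26.
Deficit = 26 − 170/9 = 64/9 ≥ 0, confirming Bessel's inequality. (The deficit equals ||v − Σ <v,e_j> e_j||^2, the squared distance from v to span{e_j}.)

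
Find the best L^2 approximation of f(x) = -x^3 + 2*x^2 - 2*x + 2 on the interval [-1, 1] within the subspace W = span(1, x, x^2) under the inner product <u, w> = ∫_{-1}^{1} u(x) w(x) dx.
g(x) = 2*x^2 - 13*x/5 + 2

The best approximation g ∈ W is the orthogonal projection of f onto W. Writing g = a_0 + a_1 x + a_2 x^2, the coefficients solve the normal equations G · a = b where
  G_{ij} = <φ_i, φ_j> and b_i = <f, φ_i>, with φ_0 = 1, φ_1 = x, φ_2 = x^2.
G =
  [2, 0, 2/3]
  [0, 2/3, 0]
  [2/3, 0, 2/5],
b = (16/3, -26/15, 32/15).
Solving gives a_0 = 2, a_1 = -13/5, a_2 = 2, so
  g(x) = 2*x^2 - 13*x/5 + 2.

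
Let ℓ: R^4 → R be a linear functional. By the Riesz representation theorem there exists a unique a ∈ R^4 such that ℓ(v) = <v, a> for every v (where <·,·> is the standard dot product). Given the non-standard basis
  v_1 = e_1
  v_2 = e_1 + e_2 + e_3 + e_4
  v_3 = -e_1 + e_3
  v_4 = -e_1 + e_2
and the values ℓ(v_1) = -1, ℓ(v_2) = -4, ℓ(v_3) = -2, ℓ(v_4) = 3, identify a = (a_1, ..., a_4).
a = (-1, 2, -3, -2)

Write a = (a_1, ..., a_4) in the standard basis. For each basis vector v_i, ℓ(v_i) = <v_i, a> is a linear equation in the a_j's. Collect the n equations into a matrix system V a = ℓ, where row i of V is v_i (expressed in the standard basis). Since V is invertible (lower-triangular with 1s on the diagonal, up to permutation), solve by back-substitution:
  V =
[[1, 0, 0, 0],
 [1, 1, 1, 1],
 [-1, 0, 1, 0],
 [-1, 1, 0, 0]]
  V a = (-1, -4, -2, 3)
Solving gives a = (-1, 2, -3, -2).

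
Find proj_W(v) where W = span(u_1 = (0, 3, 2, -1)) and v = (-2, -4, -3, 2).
proj_W(v) = (0, -30/7, -20/7, 10/7)

Set up U = [u_1 | ... | u_1] ∈ R^(4×1). The projector onto W = col(U) is P = U (U^T U)^(-1) U^T.
Compute U^T U =
  [14],
and U^T v = (-20).
Solve U^T U · c = U^T v for the coefficients: c = (-10/7). The projection is proj_W(v) = U c.
Check: (v - proj_W(v)) · u_1 = 0  (should be 0).
Result: proj_W(v) = (0, -30/7, -20/7, 10/7).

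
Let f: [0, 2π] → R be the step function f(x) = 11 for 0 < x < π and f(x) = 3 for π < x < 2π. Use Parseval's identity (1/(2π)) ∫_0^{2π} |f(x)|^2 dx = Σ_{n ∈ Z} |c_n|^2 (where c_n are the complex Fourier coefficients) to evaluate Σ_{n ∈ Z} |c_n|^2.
Σ |c_n|^2 = 65

Parseval equates the L^2 energy of f (normalised by 1/(2π)) with the ℓ^2 sum of its Fourier coefficients: (1/(2π)) ∫_0^{2π} |f|^2 = Σ |c_n|^2.
Compute the left side: (1/(2π)) [∫_0^π 11^2 dx + ∫_π^{2π} 3^2 dx] = (1/(2π)) · (121π + 9π) = (121 + 9)/2 = 65.
So Σ_{n ∈ Z} |c_n|^2 = 65.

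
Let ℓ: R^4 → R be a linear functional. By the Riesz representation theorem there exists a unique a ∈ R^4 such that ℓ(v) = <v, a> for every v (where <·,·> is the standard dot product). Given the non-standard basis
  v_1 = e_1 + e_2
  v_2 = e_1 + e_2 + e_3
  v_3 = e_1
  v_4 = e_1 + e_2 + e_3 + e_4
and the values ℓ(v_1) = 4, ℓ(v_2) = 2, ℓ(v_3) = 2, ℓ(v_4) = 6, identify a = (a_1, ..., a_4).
a = (2, 2, -2, 4)

Write a = (a_1, ..., a_4) in the standard basis. For each basis vector v_i, ℓ(v_i) = <v_i, a> is a linear equation in the a_j's. Collect the n equations into a matrix system V a = ℓ, where row i of V is v_i (expressed in the standard basis). Since V is invertible (lower-triangular with 1s on the diagonal, up to permutation), solve by back-substitution:
  V =
[[1, 1, 0, 0],
 [1, 1, 1, 0],
 [1, 0, 0, 0],
 [1, 1, 1, 1]]
  V a = (4, 2, 2, 6)
Solving gives a = (2, 2, -2, 4).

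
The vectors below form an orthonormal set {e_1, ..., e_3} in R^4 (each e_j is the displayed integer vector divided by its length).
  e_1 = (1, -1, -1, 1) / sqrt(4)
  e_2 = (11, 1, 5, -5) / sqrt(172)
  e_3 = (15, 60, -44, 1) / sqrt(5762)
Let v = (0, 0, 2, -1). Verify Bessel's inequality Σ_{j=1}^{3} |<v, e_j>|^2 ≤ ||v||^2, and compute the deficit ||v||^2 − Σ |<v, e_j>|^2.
Σ |<v, e_j>|^2 = 661/134; ||v||^2 = 5; deficit = 9/134

Write each e_j = u_j / sqrt(<u_j, u_j>) where u_j is the displayed integer vector. Then <v, e_j> = <v, u_j> / sqrt(<u_j, u_j>), so |<v, e_j>|^2 = <v, u_j>^2 / <u_j, u_j>.
Coefficients: <v, e_1> = -3/sqrt(4), <v, e_2> = 15/sqrt(172), <v, e_3> = -89/sqrt(5762).
Square and sum: Σ |<v, e_j>|^2 = 661/134.
Compute ||v||^2 = v·v = 5.
Deficit = 5 − 661/134 = 9/134 ≥ 0, confirming Bessel's inequality. (The deficit equals ||v − Σ <v,e_j> e_j||^2, the squared distance from v to span{e_j}.)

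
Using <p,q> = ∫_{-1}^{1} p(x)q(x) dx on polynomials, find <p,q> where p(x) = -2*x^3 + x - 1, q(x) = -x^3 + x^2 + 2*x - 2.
<p,q> = 68/21

Expand the product: p(x)·q(x) = 2*x^6 - 2*x^5 - 5*x^4 + 6*x^3 + x^2 - 4*x + 2.
∫_{-1}^{1} of each monomial x^k gives [2/(k+1) if k even, 0 if k odd]. Integrating term-by-term (or equivalently evaluating the antiderivative F(x) = 2*x^7/7 - x^6/3 - x^5 + 3*x^4/2 + x^3/3 - 2*x^2 + 2*x at the endpoints):
  F(1) − F(−1) = 11/14 − (-103/42) = 68/21.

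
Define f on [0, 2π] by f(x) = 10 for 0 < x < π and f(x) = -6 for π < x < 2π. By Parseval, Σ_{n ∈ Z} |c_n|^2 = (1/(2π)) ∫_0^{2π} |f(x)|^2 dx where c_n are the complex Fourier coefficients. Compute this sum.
Σ |c_n|^2 = 68

Parseval equates the L^2 energy of f (normalised by 1/(2π)) with the ℓ^2 sum of its Fourier coefficients: (1/(2π)) ∫_0^{2π} |f|^2 = Σ |c_n|^2.
Compute the left side: (1/(2π)) [∫_0^π 10^2 dx + ∫_π^{2π} (-6)^2 dx] = (1/(2π)) · (100π + 36π) = (100 + 36)/2 = 68.
So Σ_{n ∈ Z} |c_n|^2 = 68.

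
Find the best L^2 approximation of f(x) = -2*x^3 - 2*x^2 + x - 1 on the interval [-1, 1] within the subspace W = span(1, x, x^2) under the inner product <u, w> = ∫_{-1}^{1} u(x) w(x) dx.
g(x) = -2*x^2 - x/5 - 1

The best approximation g ∈ W is the orthogonal projection of f onto W. Writing g = a_0 + a_1 x + a_2 x^2, the coefficients solve the normal equations G · a = b where
  G_{ij} = <φ_i, φ_j> and b_i = <f, φ_i>, with φ_0 = 1, φ_1 = x, φ_2 = x^2.
G =
  [2, 0, 2/3]
  [0, 2/3, 0]
  [2/3, 0, 2/5],
b = (-10/3, -2/15, -22/15).
Solving gives a_0 = -1, a_1 = -1/5, a_2 = -2, so
  g(x) = -2*x^2 - x/5 - 1.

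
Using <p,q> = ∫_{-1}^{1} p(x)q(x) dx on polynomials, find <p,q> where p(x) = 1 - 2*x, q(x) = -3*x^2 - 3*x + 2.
<p,q> = 6

Expand the product: p(x)·q(x) = 6*x^3 + 3*x^2 - 7*x + 2.
∫_{-1}^{1} of each monomial x^k gives [2/(k+1) if k even, 0 if k odd]. Integrating term-by-term (or equivalently evaluating the antiderivative F(x) = 3*x^4/2 + x^3 - 7*x^2/2 + 2*x at the endpoints):
  F(1) − F(−1) = 1 − (-5) = 6.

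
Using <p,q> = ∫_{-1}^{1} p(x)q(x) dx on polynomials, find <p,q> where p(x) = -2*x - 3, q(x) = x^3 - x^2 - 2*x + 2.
<p,q> = -122/15

Expand the product: p(x)·q(x) = -2*x^4 - x^3 + 7*x^2 + 2*x - 6.
∫_{-1}^{1} of each monomial x^k gives [2/(k+1) if k even, 0 if k odd]. Integrating term-by-term (or equivalently evaluating the antiderivative F(x) = -2*x^5/5 - x^4/4 + 7*x^3/3 + x^2 - 6*x at the endpoints):
  F(1) − F(−1) = -199/60 − (289/60) = -122/15.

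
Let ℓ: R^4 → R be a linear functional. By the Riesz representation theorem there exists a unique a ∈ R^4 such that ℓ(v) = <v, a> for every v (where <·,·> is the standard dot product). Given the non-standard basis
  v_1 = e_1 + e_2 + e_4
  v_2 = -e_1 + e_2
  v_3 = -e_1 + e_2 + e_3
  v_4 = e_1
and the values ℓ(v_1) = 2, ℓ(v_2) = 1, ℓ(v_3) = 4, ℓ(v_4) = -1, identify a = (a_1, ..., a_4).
a = (-1, 0, 3, 3)

Write a = (a_1, ..., a_4) in the standard basis. For each basis vector v_i, ℓ(v_i) = <v_i, a> is a linear equation in the a_j's. Collect the n equations into a matrix system V a = ℓ, where row i of V is v_i (expressed in the standard basis). Since V is invertible (lower-triangular with 1s on the diagonal, up to permutation), solve by back-substitution:
  V =
[[1, 1, 0, 1],
 [-1, 1, 0, 0],
 [-1, 1, 1, 0],
 [1, 0, 0, 0]]
  V a = (2, 1, 4, -1)
Solving gives a = (-1, 0, 3, 3).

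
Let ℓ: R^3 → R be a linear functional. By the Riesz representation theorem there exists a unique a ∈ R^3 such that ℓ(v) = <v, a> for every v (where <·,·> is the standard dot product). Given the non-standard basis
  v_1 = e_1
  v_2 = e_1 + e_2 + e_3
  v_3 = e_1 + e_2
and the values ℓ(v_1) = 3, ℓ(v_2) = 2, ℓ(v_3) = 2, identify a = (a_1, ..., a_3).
a = (3, -1, 0)

Write a = (a_1, ..., a_3) in the standard basis. For each basis vector v_i, ℓ(v_i) = <v_i, a> is a linear equation in the a_j's. Collect the n equations into a matrix system V a = ℓ, where row i of V is v_i (expressed in the standard basis). Since V is invertible (lower-triangular with 1s on the diagonal, up to permutation), solve by back-substitution:
  V =
[[1, 0, 0],
 [1, 1, 1],
 [1, 1, 0]]
  V a = (3, 2, 2)
Solving gives a = (3, -1, 0).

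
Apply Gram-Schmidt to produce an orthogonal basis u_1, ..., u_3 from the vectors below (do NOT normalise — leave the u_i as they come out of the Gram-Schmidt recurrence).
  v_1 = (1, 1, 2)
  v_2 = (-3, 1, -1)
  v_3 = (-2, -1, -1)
Orthogonal basis:
  u_1 = (1, 1, 2)
  u_2 = (-7/3, 5/3, 1/3)
  u_3 = (-21/50, -7/10, 14/25)

Apply the Gram-Schmidt recurrence
  u_1 = v_1
  u_i = v_i − Σ_{j<i} ((v_i · u_j) / (u_j · u_j)) · u_j.

Step by step this gives:
  u_1 = (1, 1, 2)
  u_2 = (-7/3, 5/3, 1/3)
  u_3 = (-21/50, -7/10, 14/25)

Orthogonality check:
  u_2 · u_1 = 0 (should be 0)
  u_3 · u_1 = 0 (should be 0)
  u_3 · u_2 = 0 (should be 0)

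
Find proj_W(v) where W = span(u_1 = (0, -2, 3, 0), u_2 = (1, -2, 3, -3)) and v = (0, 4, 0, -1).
proj_W(v) = (3/10, 16/13, -24/13, -9/10)

Set up U = [u_1 | ... | u_2] ∈ R^(4×2). The projector onto W = col(U) is P = U (U^T U)^(-1) U^T.
Compute U^T U =
  [13, 13]
  [13, 23],
and U^T v = (-8, -5).
Solve U^T U · c = U^T v for the coefficients: c = (-119/130, 3/10). The projection is proj_W(v) = U c.
Check: (v - proj_W(v)) · u_1 = 0  (should be 0).
Check: (v - proj_W(v)) · u_2 = 0  (should be 0).
Result: proj_W(v) = (3/10, 16/13, -24/13, -9/10).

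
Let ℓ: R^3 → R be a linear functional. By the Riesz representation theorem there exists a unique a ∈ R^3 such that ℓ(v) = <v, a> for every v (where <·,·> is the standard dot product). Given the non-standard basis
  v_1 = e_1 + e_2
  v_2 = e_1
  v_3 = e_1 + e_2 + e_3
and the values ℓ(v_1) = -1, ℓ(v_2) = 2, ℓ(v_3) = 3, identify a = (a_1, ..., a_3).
a = (2, -3, 4)

Write a = (a_1, ..., a_3) in the standard basis. For each basis vector v_i, ℓ(v_i) = <v_i, a> is a linear equation in the a_j's. Collect the n equations into a matrix system V a = ℓ, where row i of V is v_i (expressed in the standard basis). Since V is invertible (lower-triangular with 1s on the diagonal, up to permutation), solve by back-substitution:
  V =
[[1, 1, 0],
 [1, 0, 0],
 [1, 1, 1]]
  V a = (-1, 2, 3)
Solving gives a = (2, -3, 4).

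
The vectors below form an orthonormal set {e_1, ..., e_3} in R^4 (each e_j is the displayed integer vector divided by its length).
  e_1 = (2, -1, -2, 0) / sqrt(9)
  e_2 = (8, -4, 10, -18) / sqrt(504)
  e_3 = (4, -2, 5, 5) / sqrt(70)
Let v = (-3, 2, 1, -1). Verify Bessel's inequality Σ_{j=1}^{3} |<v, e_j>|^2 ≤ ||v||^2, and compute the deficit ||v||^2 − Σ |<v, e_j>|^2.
Σ |<v, e_j>|^2 = 74/5; ||v||^2 = 15; deficit = 1/5

Write each e_j = u_j / sqrt(<u_j, u_j>) where u_j is the displayed integer vector. Then <v, e_j> = <v, u_j> / sqrt(<u_j, u_j>), so |<v, e_j>|^2 = <v, u_j>^2 / <u_j, u_j>.
Coefficients: <v, e_1> = -10/sqrt(9), <v, e_2> = -4/sqrt(504), <v, e_3> = -16/sqrt(70).
Square and sum: Σ |<v, e_j>|^2 = 74/5.
Compute ||v||^2 = v·v = 15.
Deficit = 15 − 74/5 = 1/5 ≥ 0, confirming Bessel's inequality. (The deficit equals ||v − Σ <v,e_j> e_j||^2, the squared distance from v to span{e_j}.)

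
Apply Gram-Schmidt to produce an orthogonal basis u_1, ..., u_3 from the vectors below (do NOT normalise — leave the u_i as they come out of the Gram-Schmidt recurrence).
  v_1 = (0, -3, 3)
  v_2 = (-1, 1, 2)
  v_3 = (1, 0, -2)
Orthogonal basis:
  u_1 = (0, -3, 3)
  u_2 = (-1, 3/2, 3/2)
  u_3 = (3/11, 1/11, 1/11)

Apply the Gram-Schmidt recurrence
  u_1 = v_1
  u_i = v_i − Σ_{j<i} ((v_i · u_j) / (u_j · u_j)) · u_j.

Step by step this gives:
  u_1 = (0, -3, 3)
  u_2 = (-1, 3/2, 3/2)
  u_3 = (3/11, 1/11, 1/11)

Orthogonality check:
  u_2 · u_1 = 0 (should be 0)
  u_3 · u_1 = 0 (should be 0)
  u_3 · u_2 = 0 (should be 0)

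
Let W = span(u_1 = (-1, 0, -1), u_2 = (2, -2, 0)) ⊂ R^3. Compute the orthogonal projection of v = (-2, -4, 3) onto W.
proj_W(v) = (1, -1, 0)

Set up U = [u_1 | ... | u_2] ∈ R^(3×2). The projector onto W = col(U) is P = U (U^T U)^(-1) U^T.
Compute U^T U =
  [2, -2]
  [-2, 8],
and U^T v = (-1, 4).
Solve U^T U · c = U^T v for the coefficients: c = (0, 1/2). The projection is proj_W(v) = U c.
Check: (v - proj_W(v)) · u_1 = 0  (should be 0).
Check: (v - proj_W(v)) · u_2 = 0  (should be 0).
Result: proj_W(v) = (1, -1, 0).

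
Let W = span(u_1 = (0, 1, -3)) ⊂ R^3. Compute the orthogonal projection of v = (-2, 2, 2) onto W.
proj_W(v) = (0, -2/5, 6/5)

Set up U = [u_1 | ... | u_1] ∈ R^(3×1). The projector onto W = col(U) is P = U (U^T U)^(-1) U^T.
Compute U^T U =
  [10],
and U^T v = (-4).
Solve U^T U · c = U^T v for the coefficients: c = (-2/5). The projection is proj_W(v) = U c.
Check: (v - proj_W(v)) · u_1 = 0  (should be 0).
Result: proj_W(v) = (0, -2/5, 6/5).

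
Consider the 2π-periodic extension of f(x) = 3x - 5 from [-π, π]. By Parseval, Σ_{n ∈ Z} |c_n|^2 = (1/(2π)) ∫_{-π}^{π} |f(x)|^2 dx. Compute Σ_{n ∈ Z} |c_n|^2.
Σ |c_n|^2 = 3π^2 + 25

Expand and integrate term by term over [-π, π]:
  ∫ (3x)^2 dx = 9·(2π^3/3); ∫ 2·3·(-5)·x dx = 0 (odd integrand); ∫ (-5)^2 dx = 25·2π.
So (1/(2π)) ∫_{-π}^{π} (3x - 5)^2 dx = 9π^2/3 + 25 = 3π^2 + 25.
Parseval ⇒ Σ |c_n|^2 = 3π^2 + 25.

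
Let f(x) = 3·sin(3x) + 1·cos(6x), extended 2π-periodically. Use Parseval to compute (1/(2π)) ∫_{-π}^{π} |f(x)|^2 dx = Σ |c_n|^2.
Σ |c_n|^2 = 5

Expand |f|^2 and use orthogonality of {sin(nx), cos(mx)} on [-π, π]:
  ∫_{-π}^{π} sin(nx)^2 dx = π, ∫ cos(mx)^2 dx = π, and cross terms integrate to 0.
So ∫_{-π}^{π} f(x)^2 dx = 3^2 · π + 1^2 · π = (9 + 1)π.
Divide by 2π: (9 + 1)/2 = 5.
By Parseval, this equals Σ |c_n|^2.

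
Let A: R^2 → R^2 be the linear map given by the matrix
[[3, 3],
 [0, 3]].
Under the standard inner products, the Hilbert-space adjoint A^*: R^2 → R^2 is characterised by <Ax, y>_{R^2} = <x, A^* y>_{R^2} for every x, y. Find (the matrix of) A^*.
A^* = A^T =
[[3, 0],
 [3, 3]]

For real matrices with standard dot products, the defining identity <Ax, y> = <x, A^* y> gives (Ax)^T y = x^T (A^*) y, i.e. x^T A^T y = x^T (A^*) y. Since this holds for all x, y, we must have A^* = A^T. Therefore
A^* =
[[3, 0],
 [3, 3]].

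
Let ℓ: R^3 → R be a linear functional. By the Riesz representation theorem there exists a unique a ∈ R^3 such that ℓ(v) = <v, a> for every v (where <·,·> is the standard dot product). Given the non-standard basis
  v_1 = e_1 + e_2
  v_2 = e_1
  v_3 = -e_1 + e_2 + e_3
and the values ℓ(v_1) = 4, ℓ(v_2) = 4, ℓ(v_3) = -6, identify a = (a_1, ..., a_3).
a = (4, 0, -2)

Write a = (a_1, ..., a_3) in the standard basis. For each basis vector v_i, ℓ(v_i) = <v_i, a> is a linear equation in the a_j's. Collect the n equations into a matrix system V a = ℓ, where row i of V is v_i (expressed in the standard basis). Since V is invertible (lower-triangular with 1s on the diagonal, up to permutation), solve by back-substitution:
  V =
[[1, 1, 0],
 [1, 0, 0],
 [-1, 1, 1]]
  V a = (4, 4, -6)
Solving gives a = (4, 0, -2).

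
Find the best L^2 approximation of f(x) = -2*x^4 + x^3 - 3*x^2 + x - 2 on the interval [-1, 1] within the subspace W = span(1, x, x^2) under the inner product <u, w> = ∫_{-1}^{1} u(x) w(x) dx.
g(x) = -33*x^2/7 + 8*x/5 - 64/35

The best approximation g ∈ W is the orthogonal projection of f onto W. Writing g = a_0 + a_1 x + a_2 x^2, the coefficients solve the normal equations G · a = b where
  G_{ij} = <φ_i, φ_j> and b_i = <f, φ_i>, with φ_0 = 1, φ_1 = x, φ_2 = x^2.
G =
  [2, 0, 2/3]
  [0, 2/3, 0]
  [2/3, 0, 2/5],
b = (-34/5, 16/15, -326/105).
Solving gives a_0 = -64/35, a_1 = 8/5, a_2 = -33/7, so
  g(x) = -33*x^2/7 + 8*x/5 - 64/35.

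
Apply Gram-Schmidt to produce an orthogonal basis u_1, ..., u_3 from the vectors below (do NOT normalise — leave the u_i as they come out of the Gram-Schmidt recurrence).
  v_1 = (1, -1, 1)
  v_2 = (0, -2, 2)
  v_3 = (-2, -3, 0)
Orthogonal basis:
  u_1 = (1, -1, 1)
  u_2 = (-4/3, -2/3, 2/3)
  u_3 = (0, -3/2, -3/2)

Apply the Gram-Schmidt recurrence
  u_1 = v_1
  u_i = v_i − Σ_{j<i} ((v_i · u_j) / (u_j · u_j)) · u_j.

Step by step this gives:
  u_1 = (1, -1, 1)
  u_2 = (-4/3, -2/3, 2/3)
  u_3 = (0, -3/2, -3/2)

Orthogonality check:
  u_2 · u_1 = 0 (should be 0)
  u_3 · u_1 = 0 (should be 0)
  u_3 · u_2 = 0 (should be 0)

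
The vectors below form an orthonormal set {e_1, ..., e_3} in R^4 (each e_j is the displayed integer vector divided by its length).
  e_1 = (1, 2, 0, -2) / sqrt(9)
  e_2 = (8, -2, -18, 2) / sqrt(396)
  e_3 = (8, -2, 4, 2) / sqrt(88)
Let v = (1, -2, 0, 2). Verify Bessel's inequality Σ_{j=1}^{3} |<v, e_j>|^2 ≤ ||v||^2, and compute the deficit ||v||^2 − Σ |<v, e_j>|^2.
Σ |<v, e_j>|^2 = 9; ||v||^2 = 9; deficit = 0

Write each e_j = u_j / sqrt(<u_j, u_j>) where u_j is the displayed integer vector. Then <v, e_j> = <v, u_j> / sqrt(<u_j, u_j>), so |<v, e_j>|^2 = <v, u_j>^2 / <u_j, u_j>.
Coefficients: <v, e_1> = -7/sqrt(9), <v, e_2> = 16/sqrt(396), <v, e_3> = 16/sqrt(88).
Square and sum: Σ |<v, e_j>|^2 = 9.
Compute ||v||^2 = v·v = 9.
Deficit = 9 − 9 = 0 ≥ 0, confirming Bessel's inequality. (The deficit equals ||v − Σ <v,e_j> e_j||^2, the squared distance from v to span{e_j}.)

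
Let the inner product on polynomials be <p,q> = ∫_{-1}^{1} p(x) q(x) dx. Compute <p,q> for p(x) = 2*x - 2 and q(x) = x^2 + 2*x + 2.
<p,q> = -20/3

Expand the product: p(x)·q(x) = 2*x^3 + 2*x^2 - 4.
∫_{-1}^{1} of each monomial x^k gives [2/(k+1) if k even, 0 if k odd]. Integrating term-by-term (or equivalently evaluating the antiderivative F(x) = x^4/2 + 2*x^3/3 - 4*x at the endpoints):
  F(1) − F(−1) = -17/6 − (23/6) = -20/3.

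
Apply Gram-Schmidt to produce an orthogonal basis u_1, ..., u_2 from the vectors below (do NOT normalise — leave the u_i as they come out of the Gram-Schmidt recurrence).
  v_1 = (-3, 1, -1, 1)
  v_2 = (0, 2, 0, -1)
Orthogonal basis:
  u_1 = (-3, 1, -1, 1)
  u_2 = (1/4, 23/12, 1/12, -13/12)

Apply the Gram-Schmidt recurrence
  u_1 = v_1
  u_i = v_i − Σ_{j<i} ((v_i · u_j) / (u_j · u_j)) · u_j.

Step by step this gives:
  u_1 = (-3, 1, -1, 1)
  u_2 = (1/4, 23/12, 1/12, -13/12)

Orthogonality check:
  u_2 · u_1 = 0 (should be 0)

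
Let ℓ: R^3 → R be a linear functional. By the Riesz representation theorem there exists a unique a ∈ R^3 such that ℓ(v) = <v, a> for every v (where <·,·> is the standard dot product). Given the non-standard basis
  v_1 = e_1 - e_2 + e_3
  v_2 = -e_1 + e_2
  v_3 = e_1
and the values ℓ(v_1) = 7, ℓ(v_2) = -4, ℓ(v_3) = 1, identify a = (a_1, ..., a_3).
a = (1, -3, 3)

Write a = (a_1, ..., a_3) in the standard basis. For each basis vector v_i, ℓ(v_i) = <v_i, a> is a linear equation in the a_j's. Collect the n equations into a matrix system V a = ℓ, where row i of V is v_i (expressed in the standard basis). Since V is invertible (lower-triangular with 1s on the diagonal, up to permutation), solve by back-substitution:
  V =
[[1, -1, 1],
 [-1, 1, 0],
 [1, 0, 0]]
  V a = (7, -4, 1)
Solving gives a = (1, -3, 3).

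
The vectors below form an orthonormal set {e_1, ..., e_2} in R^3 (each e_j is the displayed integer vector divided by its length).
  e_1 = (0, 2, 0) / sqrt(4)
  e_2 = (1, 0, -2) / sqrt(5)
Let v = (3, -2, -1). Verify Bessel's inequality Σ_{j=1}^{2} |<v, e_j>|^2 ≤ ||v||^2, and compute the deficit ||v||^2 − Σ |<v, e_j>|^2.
Σ |<v, e_j>|^2 = 9; ||v||^2 = 14; deficit = 5

Write each e_j = u_j / sqrt(<u_j, u_j>) where u_j is the displayed integer vector. Then <v, e_j> = <v, u_j> / sqrt(<u_j, u_j>), so |<v, e_j>|^2 = <v, u_j>^2 / <u_j, u_j>.
Coefficients: <v, e_1> = -4/sqrt(4), <v, e_2> = 5/sqrt(5).
Square and sum: Σ |<v, e_j>|^2 = 9.
Compute ||v||^2 = v·v = 14.
Deficit = 14 − 9 = 5 ≥ 0, confirming Bessel's inequality. (The deficit equals ||v − Σ <v,e_j> e_j||^2, the squared distance from v to span{e_j}.)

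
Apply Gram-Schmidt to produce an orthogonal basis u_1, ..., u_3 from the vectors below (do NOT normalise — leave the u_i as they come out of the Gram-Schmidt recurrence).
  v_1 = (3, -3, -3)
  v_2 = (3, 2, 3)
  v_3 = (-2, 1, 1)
Orthogonal basis:
  u_1 = (3, -3, -3)
  u_2 = (11/3, 4/3, 7/3)
  u_3 = (-1/62, -3/31, 5/62)

Apply the Gram-Schmidt recurrence
  u_1 = v_1
  u_i = v_i − Σ_{j<i} ((v_i · u_j) / (u_j · u_j)) · u_j.

Step by step this gives:
  u_1 = (3, -3, -3)
  u_2 = (11/3, 4/3, 7/3)
  u_3 = (-1/62, -3/31, 5/62)

Orthogonality check:
  u_2 · u_1 = 0 (should be 0)
  u_3 · u_1 = 0 (should be 0)
  u_3 · u_2 = 0 (should be 0)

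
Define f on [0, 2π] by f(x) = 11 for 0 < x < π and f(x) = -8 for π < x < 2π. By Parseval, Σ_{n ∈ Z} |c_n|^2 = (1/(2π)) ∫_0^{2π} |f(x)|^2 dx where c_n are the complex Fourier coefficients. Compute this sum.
Σ |c_n|^2 = 185/2

Parseval equates the L^2 energy of f (normalised by 1/(2π)) with the ℓ^2 sum of its Fourier coefficients: (1/(2π)) ∫_0^{2π} |f|^2 = Σ |c_n|^2.
Compute the left side: (1/(2π)) [∫_0^π 11^2 dx + ∫_π^{2π} (-8)^2 dx] = (1/(2π)) · (121π + 64π) = (121 + 64)/2 = 185/2.
So Σ_{n ∈ Z} |c_n|^2 = 185/2.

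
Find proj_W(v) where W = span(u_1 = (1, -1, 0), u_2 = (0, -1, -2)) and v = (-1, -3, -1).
proj_W(v) = (5/9, -13/9, -16/9)

Set up U = [u_1 | ... | u_2] ∈ R^(3×2). The projector onto W = col(U) is P = U (U^T U)^(-1) U^T.
Compute U^T U =
  [2, 1]
  [1, 5],
and U^T v = (2, 5).
Solve U^T U · c = U^T v for the coefficients: c = (5/9, 8/9). The projection is proj_W(v) = U c.
Check: (v - proj_W(v)) · u_1 = 0  (should be 0).
Check: (v - proj_W(v)) · u_2 = 0  (should be 0).
Result: proj_W(v) = (5/9, -13/9, -16/9).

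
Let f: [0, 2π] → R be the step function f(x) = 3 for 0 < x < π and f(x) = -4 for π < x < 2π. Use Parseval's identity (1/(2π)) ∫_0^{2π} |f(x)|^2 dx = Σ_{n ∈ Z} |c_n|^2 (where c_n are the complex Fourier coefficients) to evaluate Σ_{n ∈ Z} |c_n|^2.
Σ |c_n|^2 = 25/2

Parseval equates the L^2 energy of f (normalised by 1/(2π)) with the ℓ^2 sum of its Fourier coefficients: (1/(2π)) ∫_0^{2π} |f|^2 = Σ |c_n|^2.
Compute the left side: (1/(2π)) [∫_0^π 3^2 dx + ∫_π^{2π} (-4)^2 dx] = (1/(2π)) · (9π + 16π) = (9 + 16)/2 = 25/2.
So Σ_{n ∈ Z} |c_n|^2 = 25/2.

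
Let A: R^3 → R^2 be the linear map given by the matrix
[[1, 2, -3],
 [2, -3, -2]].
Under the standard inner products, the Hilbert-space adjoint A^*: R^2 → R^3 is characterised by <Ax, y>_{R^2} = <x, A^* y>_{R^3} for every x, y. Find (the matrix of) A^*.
A^* = A^T =
[[1, 2],
 [2, -3],
 [-3, -2]]

For real matrices with standard dot products, the defining identity <Ax, y> = <x, A^* y> gives (Ax)^T y = x^T (A^*) y, i.e. x^T A^T y = x^T (A^*) y. Since this holds for all x, y, we must have A^* = A^T. Therefore
A^* =
[[1, 2],
 [2, -3],
 [-3, -2]].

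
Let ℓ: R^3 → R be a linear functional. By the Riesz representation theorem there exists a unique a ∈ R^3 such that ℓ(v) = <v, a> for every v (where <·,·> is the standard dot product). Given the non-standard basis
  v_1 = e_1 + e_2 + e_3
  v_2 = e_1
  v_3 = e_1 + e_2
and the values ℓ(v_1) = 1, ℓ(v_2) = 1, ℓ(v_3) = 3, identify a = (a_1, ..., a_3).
a = (1, 2, -2)

Write a = (a_1, ..., a_3) in the standard basis. For each basis vector v_i, ℓ(v_i) = <v_i, a> is a linear equation in the a_j's. Collect the n equations into a matrix system V a = ℓ, where row i of V is v_i (expressed in the standard basis). Since V is invertible (lower-triangular with 1s on the diagonal, up to permutation), solve by back-substitution:
  V =
[[1, 1, 1],
 [1, 0, 0],
 [1, 1, 0]]
  V a = (1, 1, 3)
Solving gives a = (1, 2, -2).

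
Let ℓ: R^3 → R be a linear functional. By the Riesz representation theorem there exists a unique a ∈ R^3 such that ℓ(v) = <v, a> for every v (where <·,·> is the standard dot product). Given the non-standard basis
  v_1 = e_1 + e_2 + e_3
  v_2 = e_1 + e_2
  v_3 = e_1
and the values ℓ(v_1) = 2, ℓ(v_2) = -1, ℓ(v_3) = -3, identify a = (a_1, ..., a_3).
a = (-3, 2, 3)

Write a = (a_1, ..., a_3) in the standard basis. For each basis vector v_i, ℓ(v_i) = <v_i, a> is a linear equation in the a_j's. Collect the n equations into a matrix system V a = ℓ, where row i of V is v_i (expressed in the standard basis). Since V is invertible (lower-triangular with 1s on the diagonal, up to permutation), solve by back-substitution:
  V =
[[1, 1, 1],
 [1, 1, 0],
 [1, 0, 0]]
  V a = (2, -1, -3)
Solving gives a = (-3, 2, 3).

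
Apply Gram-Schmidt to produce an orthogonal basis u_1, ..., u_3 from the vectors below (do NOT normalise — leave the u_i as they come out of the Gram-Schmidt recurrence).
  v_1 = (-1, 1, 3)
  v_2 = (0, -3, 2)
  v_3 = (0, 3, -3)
Orthogonal basis:
  u_1 = (-1, 1, 3)
  u_2 = (3/11, -36/11, 13/11)
  u_3 = (-33/134, -3/67, -9/134)

Apply the Gram-Schmidt recurrence
  u_1 = v_1
  u_i = v_i − Σ_{j<i} ((v_i · u_j) / (u_j · u_j)) · u_j.

Step by step this gives:
  u_1 = (-1, 1, 3)
  u_2 = (3/11, -36/11, 13/11)
  u_3 = (-33/134, -3/67, -9/134)

Orthogonality check:
  u_2 · u_1 = 0 (should be 0)
  u_3 · u_1 = 0 (should be 0)
  u_3 · u_2 = 0 (should be 0)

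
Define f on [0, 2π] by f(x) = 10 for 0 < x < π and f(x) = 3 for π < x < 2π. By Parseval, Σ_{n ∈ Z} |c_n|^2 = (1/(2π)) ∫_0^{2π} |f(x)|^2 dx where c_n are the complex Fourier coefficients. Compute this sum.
Σ |c_n|^2 = 109/2

Parseval equates the L^2 energy of f (normalised by 1/(2π)) with the ℓ^2 sum of its Fourier coefficients: (1/(2π)) ∫_0^{2π} |f|^2 = Σ |c_n|^2.
Compute the left side: (1/(2π)) [∫_0^π 10^2 dx + ∫_π^{2π} 3^2 dx] = (1/(2π)) · (100π + 9π) = (100 + 9)/2 = 109/2.
So Σ_{n ∈ Z} |c_n|^2 = 109/2.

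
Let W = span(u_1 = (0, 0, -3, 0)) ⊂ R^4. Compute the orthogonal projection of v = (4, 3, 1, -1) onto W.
proj_W(v) = (0, 0, 1, 0)

Set up U = [u_1 | ... | u_1] ∈ R^(4×1). The projector onto W = col(U) is P = U (U^T U)^(-1) U^T.
Compute U^T U =
  [9],
and U^T v = (-3).
Solve U^T U · c = U^T v for the coefficients: c = (-1/3). The projection is proj_W(v) = U c.
Check: (v - proj_W(v)) · u_1 = 0  (should be 0).
Result: proj_W(v) = (0, 0, 1, 0).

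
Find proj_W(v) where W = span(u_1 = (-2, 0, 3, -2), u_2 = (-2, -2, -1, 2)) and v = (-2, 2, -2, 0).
proj_W(v) = (-4/53, -14/53, -22/53, 24/53)

Set up U = [u_1 | ... | u_2] ∈ R^(4×2). The projector onto W = col(U) is P = U (U^T U)^(-1) U^T.
Compute U^T U =
  [17, -3]
  [-3, 13],
and U^T v = (-2, 2).
Solve U^T U · c = U^T v for the coefficients: c = (-5/53, 7/53). The projection is proj_W(v) = U c.
Check: (v - proj_W(v)) · u_1 = 0  (should be 0).
Check: (v - proj_W(v)) · u_2 = 0  (should be 0).
Result: proj_W(v) = (-4/53, -14/53, -22/53, 24/53).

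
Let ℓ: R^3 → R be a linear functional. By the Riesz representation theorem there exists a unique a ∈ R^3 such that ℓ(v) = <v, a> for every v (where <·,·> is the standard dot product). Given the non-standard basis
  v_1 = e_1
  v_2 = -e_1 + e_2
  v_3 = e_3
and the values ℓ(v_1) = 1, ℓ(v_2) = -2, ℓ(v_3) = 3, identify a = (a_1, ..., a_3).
a = (1, -1, 3)

Write a = (a_1, ..., a_3) in the standard basis. For each basis vector v_i, ℓ(v_i) = <v_i, a> is a linear equation in the a_j's. Collect the n equations into a matrix system V a = ℓ, where row i of V is v_i (expressed in the standard basis). Since V is invertible (lower-triangular with 1s on the diagonal, up to permutation), solve by back-substitution:
  V =
[[1, 0, 0],
 [-1, 1, 0],
 [0, 0, 1]]
  V a = (1, -2, 3)
Solving gives a = (1, -1, 3).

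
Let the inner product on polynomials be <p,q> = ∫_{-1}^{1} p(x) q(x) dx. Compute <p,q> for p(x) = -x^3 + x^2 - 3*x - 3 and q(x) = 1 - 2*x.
<p,q> = -8/15

Expand the product: p(x)·q(x) = 2*x^4 - 3*x^3 + 7*x^2 + 3*x - 3.
∫_{-1}^{1} of each monomial x^k gives [2/(k+1) if k even, 0 if k odd]. Integrating term-by-term (or equivalently evaluating the antiderivative F(x) = 2*x^5/5 - 3*x^4/4 + 7*x^3/3 + 3*x^2/2 - 3*x at the endpoints):
  F(1) − F(−1) = 29/60 − (61/60) = -8/15.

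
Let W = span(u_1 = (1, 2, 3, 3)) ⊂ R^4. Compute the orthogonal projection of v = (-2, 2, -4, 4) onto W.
proj_W(v) = (2/23, 4/23, 6/23, 6/23)

Set up U = [u_1 | ... | u_1] ∈ R^(4×1). The projector onto W = col(U) is P = U (U^T U)^(-1) U^T.
Compute U^T U =
  [23],
and U^T v = (2).
Solve U^T U · c = U^T v for the coefficients: c = (2/23). The projection is proj_W(v) = U c.
Check: (v - proj_W(v)) · u_1 = 0  (should be 0).
Result: proj_W(v) = (2/23, 4/23, 6/23, 6/23).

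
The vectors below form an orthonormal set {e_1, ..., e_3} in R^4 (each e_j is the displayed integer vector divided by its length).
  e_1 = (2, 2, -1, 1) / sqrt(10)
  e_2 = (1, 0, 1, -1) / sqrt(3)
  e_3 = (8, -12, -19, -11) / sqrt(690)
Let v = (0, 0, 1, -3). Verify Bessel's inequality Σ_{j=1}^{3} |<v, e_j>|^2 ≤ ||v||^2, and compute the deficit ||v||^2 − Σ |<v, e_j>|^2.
Σ |<v, e_j>|^2 = 166/23; ||v||^2 = 10; deficit = 64/23

Write each e_j = u_j / sqrt(<u_j, u_j>) where u_j is the displayed integer vector. Then <v, e_j> = <v, u_j> / sqrt(<u_j, u_j>), so |<v, e_j>|^2 = <v, u_j>^2 / <u_j, u_j>.
Coefficients: <v, e_1> = -4/sqrt(10), <v, e_2> = 4/sqrt(3), <v, e_3> = 14/sqrt(690).
Square and sum: Σ |<v, e_j>|^2 = 166/23.
Compute ||v||^2 = v·v = 10.
Deficit = 10 − 166/23 = 64/23 ≥ 0, confirming Bessel's inequality. (The deficit equals ||v − Σ <v,e_j> e_j||^2, the squared distance from v to span{e_j}.)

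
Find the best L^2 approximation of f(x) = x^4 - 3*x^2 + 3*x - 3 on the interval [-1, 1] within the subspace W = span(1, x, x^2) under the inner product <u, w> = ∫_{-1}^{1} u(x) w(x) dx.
g(x) = -15*x^2/7 + 3*x - 108/35

The best approximation g ∈ W is the orthogonal projection of f onto W. Writing g = a_0 + a_1 x + a_2 x^2, the coefficients solve the normal equations G · a = b where
  G_{ij} = <φ_i, φ_j> and b_i = <f, φ_i>, with φ_0 = 1, φ_1 = x, φ_2 = x^2.
G =
  [2, 0, 2/3]
  [0, 2/3, 0]
  [2/3, 0, 2/5],
b = (-38/5, 2, -102/35).
Solving gives a_0 = -108/35, a_1 = 3, a_2 = -15/7, so
  g(x) = -15*x^2/7 + 3*x - 108/35.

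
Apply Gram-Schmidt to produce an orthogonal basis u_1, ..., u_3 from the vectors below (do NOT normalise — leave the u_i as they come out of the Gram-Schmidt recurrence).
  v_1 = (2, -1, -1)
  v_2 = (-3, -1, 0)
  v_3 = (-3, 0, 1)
Orthogonal basis:
  u_1 = (2, -1, -1)
  u_2 = (-4/3, -11/6, -5/6)
  u_3 = (2/35, -6/35, 2/7)

Apply the Gram-Schmidt recurrence
  u_1 = v_1
  u_i = v_i − Σ_{j<i} ((v_i · u_j) / (u_j · u_j)) · u_j.

Step by step this gives:
  u_1 = (2, -1, -1)
  u_2 = (-4/3, -11/6, -5/6)
  u_3 = (2/35, -6/35, 2/7)

Orthogonality check:
  u_2 · u_1 = 0 (should be 0)
  u_3 · u_1 = 0 (should be 0)
  u_3 · u_2 = 0 (should be 0)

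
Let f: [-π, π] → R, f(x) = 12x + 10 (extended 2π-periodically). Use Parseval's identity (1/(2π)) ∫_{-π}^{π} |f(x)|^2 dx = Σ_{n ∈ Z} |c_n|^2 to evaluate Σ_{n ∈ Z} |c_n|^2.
Σ |c_n|^2 = 48π^2 + 100

Expand and integrate term by term over [-π, π]:
  ∫ (12x)^2 dx = 144·(2π^3/3); ∫ 2·12·(10)·x dx = 0 (odd integrand); ∫ 10^2 dx = 100·2π.
So (1/(2π)) ∫_{-π}^{π} (12x + 10)^2 dx = 144π^2/3 + 100 = 48π^2 + 100.
Parseval ⇒ Σ |c_n|^2 = 48π^2 + 100.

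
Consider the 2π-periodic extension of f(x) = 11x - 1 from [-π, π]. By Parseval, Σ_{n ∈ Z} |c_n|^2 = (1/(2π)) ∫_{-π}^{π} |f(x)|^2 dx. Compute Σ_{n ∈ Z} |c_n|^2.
Σ |c_n|^2 = 121π^2/3 + 1

Expand and integrate term by term over [-π, π]:
  ∫ (11x)^2 dx = 121·(2π^3/3); ∫ 2·11·(-1)·x dx = 0 (odd integrand); ∫ (-1)^2 dx = 1·2π.
So (1/(2π)) ∫_{-π}^{π} (11x - 1)^2 dx = 121π^2/3 + 1 = 121π^2/3 + 1.
Parseval ⇒ Σ |c_n|^2 = 121π^2/3 + 1.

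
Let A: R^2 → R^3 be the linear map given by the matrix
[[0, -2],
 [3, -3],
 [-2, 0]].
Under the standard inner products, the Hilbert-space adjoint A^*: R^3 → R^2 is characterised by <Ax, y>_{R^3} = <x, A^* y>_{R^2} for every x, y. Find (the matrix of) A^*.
A^* = A^T =
[[0, 3, -2],
 [-2, -3, 0]]

For real matrices with standard dot products, the defining identity <Ax, y> = <x, A^* y> gives (Ax)^T y = x^T (A^*) y, i.e. x^T A^T y = x^T (A^*) y. Since this holds for all x, y, we must have A^* = A^T. Therefore
A^* =
[[0, 3, -2],
 [-2, -3, 0]].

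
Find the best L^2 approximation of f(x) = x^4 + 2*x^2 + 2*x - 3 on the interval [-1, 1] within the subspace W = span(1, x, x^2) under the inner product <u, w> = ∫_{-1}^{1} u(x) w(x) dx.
g(x) = 20*x^2/7 + 2*x - 108/35

The best approximation g ∈ W is the orthogonal projection of f onto W. Writing g = a_0 + a_1 x + a_2 x^2, the coefficients solve the normal equations G · a = b where
  G_{ij} = <φ_i, φ_j> and b_i = <f, φ_i>, with φ_0 = 1, φ_1 = x, φ_2 = x^2.
G =
  [2, 0, 2/3]
  [0, 2/3, 0]
  [2/3, 0, 2/5],
b = (-64/15, 4/3, -32/35).
Solving gives a_0 = -108/35, a_1 = 2, a_2 = 20/7, so
  g(x) = 20*x^2/7 + 2*x - 108/35.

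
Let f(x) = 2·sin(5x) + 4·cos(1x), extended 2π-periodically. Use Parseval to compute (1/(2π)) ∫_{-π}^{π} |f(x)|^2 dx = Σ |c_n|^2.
Σ |c_n|^2 = 10

Expand |f|^2 and use orthogonality of {sin(nx), cos(mx)} on [-π, π]:
  ∫_{-π}^{π} sin(nx)^2 dx = π, ∫ cos(mx)^2 dx = π, and cross terms integrate to 0.
So ∫_{-π}^{π} f(x)^2 dx = 2^2 · π + 4^2 · π = (4 + 16)π.
Divide by 2π: (4 + 16)/2 = 10.
By Parseval, this equals Σ |c_n|^2.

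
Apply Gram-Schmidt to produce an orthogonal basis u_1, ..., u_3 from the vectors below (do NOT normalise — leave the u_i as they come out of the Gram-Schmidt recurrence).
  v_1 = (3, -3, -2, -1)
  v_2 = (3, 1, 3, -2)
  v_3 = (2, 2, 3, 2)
Orthogonal basis:
  u_1 = (3, -3, -2, -1)
  u_2 = (63/23, 29/23, 73/23, -44/23)
  u_3 = (7/5, 1/5, 2/5, 14/5)

Apply the Gram-Schmidt recurrence
  u_1 = v_1
  u_i = v_i − Σ_{j<i} ((v_i · u_j) / (u_j · u_j)) · u_j.

Step by step this gives:
  u_1 = (3, -3, -2, -1)
  u_2 = (63/23, 29/23, 73/23, -44/23)
  u_3 = (7/5, 1/5, 2/5, 14/5)

Orthogonality check:
  u_2 · u_1 = 0 (should be 0)
  u_3 · u_1 = 0 (should be 0)
  u_3 · u_2 = 0 (should be 0)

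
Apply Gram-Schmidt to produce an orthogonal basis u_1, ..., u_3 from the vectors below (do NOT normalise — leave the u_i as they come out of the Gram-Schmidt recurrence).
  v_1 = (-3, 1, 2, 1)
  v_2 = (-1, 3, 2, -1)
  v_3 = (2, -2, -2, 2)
Orthogonal basis:
  u_1 = (-3, 1, 2, 1)
  u_2 = (4/5, 12/5, 4/5, -8/5)
  u_3 = (2/3, 2/3, 0, 4/3)

Apply the Gram-Schmidt recurrence
  u_1 = v_1
  u_i = v_i − Σ_{j<i} ((v_i · u_j) / (u_j · u_j)) · u_j.

Step by step this gives:
  u_1 = (-3, 1, 2, 1)
  u_2 = (4/5, 12/5, 4/5, -8/5)
  u_3 = (2/3, 2/3, 0, 4/3)

Orthogonality check:
  u_2 · u_1 = 0 (should be 0)
  u_3 · u_1 = 0 (should be 0)
  u_3 · u_2 = 0 (should be 0)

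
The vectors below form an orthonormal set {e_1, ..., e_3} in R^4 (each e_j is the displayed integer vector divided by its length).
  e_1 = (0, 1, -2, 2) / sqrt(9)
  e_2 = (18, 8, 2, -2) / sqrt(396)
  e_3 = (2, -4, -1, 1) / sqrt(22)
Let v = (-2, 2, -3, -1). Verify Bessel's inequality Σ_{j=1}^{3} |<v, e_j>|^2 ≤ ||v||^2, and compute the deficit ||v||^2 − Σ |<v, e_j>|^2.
Σ |<v, e_j>|^2 = 10; ||v||^2 = 18; deficit = 8

Write each e_j = u_j / sqrt(<u_j, u_j>) where u_j is the displayed integer vector. Then <v, e_j> = <v, u_j> / sqrt(<u_j, u_j>), so |<v, e_j>|^2 = <v, u_j>^2 / <u_j, u_j>.
Coefficients: <v, e_1> = 6/sqrt(9), <v, e_2> = -24/sqrt(396), <v, e_3> = -10/sqrt(22).
Square and sum: Σ |<v, e_j>|^2 = 10.
Compute ||v||^2 = v·v = 18.
Deficit = 18 − 10 = 8 ≥ 0, confirming Bessel's inequality. (The deficit equals ||v − Σ <v,e_j> e_j||^2, the squared distance from v to span{e_j}.)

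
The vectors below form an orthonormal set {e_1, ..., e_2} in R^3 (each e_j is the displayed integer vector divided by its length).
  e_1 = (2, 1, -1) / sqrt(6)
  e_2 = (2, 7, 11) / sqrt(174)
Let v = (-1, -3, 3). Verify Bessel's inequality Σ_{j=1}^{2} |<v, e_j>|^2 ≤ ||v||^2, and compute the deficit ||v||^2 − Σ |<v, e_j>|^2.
Σ |<v, e_j>|^2 = 326/29; ||v||^2 = 19; deficit = 225/29

Write each e_j = u_j / sqrt(<u_j, u_j>) where u_j is the displayed integer vector. Then <v, e_j> = <v, u_j> / sqrt(<u_j, u_j>), so |<v, e_j>|^2 = <v, u_j>^2 / <u_j, u_j>.
Coefficients: <v, e_1> = -8/sqrt(6), <v, e_2> = 10/sqrt(174).
Square and sum: Σ |<v, e_j>|^2 = 326/29.
Compute ||v||^2 = v·v = 19.
Deficit = 19 − 326/29 = 225/29 ≥ 0, confirming Bessel's inequality. (The deficit equals ||v − Σ <v,e_j> e_j||^2, the squared distance from v to span{e_j}.)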